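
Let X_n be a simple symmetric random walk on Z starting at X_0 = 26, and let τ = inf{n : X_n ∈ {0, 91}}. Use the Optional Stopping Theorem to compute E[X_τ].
E[X_τ] = 26

X_n is a martingale and τ is a bounded-mean stopping time (indeed τ is finite a.s. with bounded expectation since the walk is in a bounded region). By the OST, E[X_τ] = E[X_0] = 26. Equivalently: E[X_τ] = 91 · P(hit 91 first) + 0 · P(hit 0 first) = 91 · (26/91) = 26.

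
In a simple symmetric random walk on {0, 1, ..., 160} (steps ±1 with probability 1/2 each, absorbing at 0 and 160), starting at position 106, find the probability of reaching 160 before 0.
P(hit 160 before 0) = 106/160 = 53/80

Let u_k = P(hit 160 before 0 | start at k). Then u_0 = 0, u_160 = 1, and u_k = u_{k-1}/2 + u_{k+1}/2 for 1 ≤ k ≤ 159. This harmonic recurrence is solved by u_k = k/160, giving u_106 = 106/160 = 53/80.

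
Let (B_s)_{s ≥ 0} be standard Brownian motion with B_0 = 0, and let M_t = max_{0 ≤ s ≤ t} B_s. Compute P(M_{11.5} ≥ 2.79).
P(M_{11.5} ≥ 2.79) = 2·P(B_{11.5} ≥ 2.79) = 2(1 − Φ(2.79/√11.5)) ≈ 0.4107

By the reflection principle for Brownian motion, P(M_t ≥ a) = 2 · P(B_t ≥ a) for a ≥ 0. Since B_t ~ N(0, t), P(B_t ≥ 2.79) = 1 − Φ(2.79/√t) = 1 − Φ(2.79/√11.5) = 1 − Φ(0.8227). So
  P(M_{11.5} ≥ 2.79) = 2(1 − Φ(0.8227)) ≈ 0.4107.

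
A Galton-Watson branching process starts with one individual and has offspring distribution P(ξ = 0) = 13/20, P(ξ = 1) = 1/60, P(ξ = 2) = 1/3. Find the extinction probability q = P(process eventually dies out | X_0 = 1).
q = 1

Mean offspring μ = 0·13/20 + 1·1/60 + 2·1/3 = 41/60 ≤ 1. For μ ≤ 1 with offspring not concentrated at 1, the Galton-Watson process goes extinct almost surely, so q = 1.
(Algebraic check: The pgf is f(s) = 13/20 + 1/60·s + 1/3·s². The extinction probability q is the smallest fixed point of f in [0, 1]. Setting s = f(s):
  1/3·s² + (1/60 − 1)·s + 13/20 = 0
  1/3·s² − (13/20 + 1/3)·s + 13/20 = 0
which factors as (s − 1)·(1/3·s − 13/20) = 0, giving roots s = 1 and s = (13/20)/(1/3) = 39/20. Since 39/20 ≥ 1, the smallest root in [0, 1] is s = 1.)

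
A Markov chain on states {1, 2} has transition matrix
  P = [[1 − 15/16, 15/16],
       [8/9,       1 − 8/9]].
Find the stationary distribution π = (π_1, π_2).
π_1 = 128/263, π_2 = 135/263

Solve πP = π with π_1 + π_2 = 1. From πP = π: π_1 · (1 − 15/16) + π_2 · 8/9 = π_1 ⇒ π_2 · 8/9 = π_1 · 15/16 ⇒ π_2/π_1 = (15/16)/(8/9) = 135/128. Together with π_1 + π_2 = 1:
  π_1 = (8/9)/(15/16 + 8/9) = (8/9)/(263/144) = 128/263,
  π_2 = (15/16)/(15/16 + 8/9) = (15/16)/(263/144) = 135/263.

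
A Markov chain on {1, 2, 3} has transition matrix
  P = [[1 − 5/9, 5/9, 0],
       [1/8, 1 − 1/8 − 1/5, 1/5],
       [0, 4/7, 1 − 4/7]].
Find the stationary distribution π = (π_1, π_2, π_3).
π = (1/7, 40/63, 2/9)

This is a birth-death chain on three states, which satisfies detailed balance: π_1 · P_{12} = π_2 · P_{21} and π_2 · P_{23} = π_3 · P_{32}.
From π_1 · 5/9 = π_2 · 1/8: π_2/π_1 = (5/9)/(1/8) = 40/9.
From π_2 · 1/5 = π_3 · 4/7: π_3/π_2 = (1/5)/(4/7) = 7/20.
Take π_1 proportional to 1; then unnormalized π = (1, 40/9, 14/9). Normalize by dividing by the sum 7:
  π = (1/7, 40/63, 2/9).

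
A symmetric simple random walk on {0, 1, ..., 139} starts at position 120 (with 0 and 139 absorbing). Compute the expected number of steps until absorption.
E[τ | X_0 = 120] = 2280

Let v_k = E[τ | X_0 = k]. Boundary: v_0 = v_139 = 0. Recurrence: v_k = 1 + (v_{k-1} + v_{k+1})/2 for 1 ≤ k ≤ 138. The particular solution to v_k − (v_{k-1} + v_{k+1})/2 = 1 is v_k = −k^2. Adding homogeneous solution A + B k and matching boundaries gives v_k = k (139 − k). Substituting k = 120: v_120 = 120 · 19 = 2280.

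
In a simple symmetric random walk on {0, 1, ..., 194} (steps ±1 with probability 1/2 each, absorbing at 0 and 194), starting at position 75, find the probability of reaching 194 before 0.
P(hit 194 before 0) = 75/194

Let u_k = P(hit 194 before 0 | start at k). Then u_0 = 0, u_194 = 1, and u_k = u_{k-1}/2 + u_{k+1}/2 for 1 ≤ k ≤ 193. This harmonic recurrence is solved by u_k = k/194, giving u_75 = 75/194.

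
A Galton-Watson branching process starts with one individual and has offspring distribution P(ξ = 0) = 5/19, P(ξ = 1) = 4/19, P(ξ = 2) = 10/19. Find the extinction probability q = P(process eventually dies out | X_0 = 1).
q = 1/2

The pgf is f(s) = 5/19 + 4/19·s + 10/19·s². The extinction probability q is the smallest fixed point of f in [0, 1]. Setting s = f(s):
  10/19·s² + (4/19 − 1)·s + 5/19 = 0
  10/19·s² − (5/19 + 10/19)·s + 5/19 = 0
which factors as (s − 1)·(10/19·s − 5/19) = 0, giving roots s = 1 and s = (5/19)/(10/19) = 1/2.
Mean offspring μ = 4/19 + 2·10/19 = 24/19 > 1 (supercritical), so q < 1. The extinction probability is the smaller root: q = (5/19)/(10/19) = 1/2.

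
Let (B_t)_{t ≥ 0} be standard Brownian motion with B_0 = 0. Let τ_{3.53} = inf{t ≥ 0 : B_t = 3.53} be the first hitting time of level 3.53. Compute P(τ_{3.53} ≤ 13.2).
P(τ_{3.53} ≤ 13.2) = 2(1 − Φ(3.53/√13.2)) = 2(1 − Φ(0.9716)) ≈ 0.3312

By the reflection principle for standard BM, P(τ_b ≤ t) = 2 · P(B_t ≥ b). Since B_t ~ N(0, t), P(B_t ≥ 3.53) = 1 − Φ(3.53/√t) = 1 − Φ(3.53/√13.2) = 1 − Φ(0.9716) ≈ 0.16562. Doubling: P(τ_{3.53} ≤ 13.2) ≈ 2 · 0.16562 = 0.33124 ≈ 0.3312.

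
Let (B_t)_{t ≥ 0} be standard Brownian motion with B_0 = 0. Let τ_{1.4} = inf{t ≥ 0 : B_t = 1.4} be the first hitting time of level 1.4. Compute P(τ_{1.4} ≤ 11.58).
P(τ_{1.4} ≤ 11.58) = 2(1 − Φ(1.4/√11.58)) = 2(1 − Φ(0.4114)) ≈ 0.6808

By the reflection principle for standard BM, P(τ_b ≤ t) = 2 · P(B_t ≥ b). Since B_t ~ N(0, t), P(B_t ≥ 1.4) = 1 − Φ(1.4/√t) = 1 − Φ(1.4/√11.58) = 1 − Φ(0.4114) ≈ 0.34039. Doubling: P(τ_{1.4} ≤ 11.58) ≈ 2 · 0.34039 = 0.68078 ≈ 0.6808.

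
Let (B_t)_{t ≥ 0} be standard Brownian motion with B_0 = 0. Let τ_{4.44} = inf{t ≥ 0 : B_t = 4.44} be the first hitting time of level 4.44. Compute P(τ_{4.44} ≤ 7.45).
P(τ_{4.44} ≤ 7.45) = 2(1 − Φ(4.44/√7.45)) = 2(1 − Φ(1.6267)) ≈ 0.1038

By the reflection principle for standard BM, P(τ_b ≤ t) = 2 · P(B_t ≥ b). Since B_t ~ N(0, t), P(B_t ≥ 4.44) = 1 − Φ(4.44/√t) = 1 − Φ(4.44/√7.45) = 1 − Φ(1.6267) ≈ 0.05190. Doubling: P(τ_{4.44} ≤ 7.45) ≈ 2 · 0.05190 = 0.10380 ≈ 0.1038.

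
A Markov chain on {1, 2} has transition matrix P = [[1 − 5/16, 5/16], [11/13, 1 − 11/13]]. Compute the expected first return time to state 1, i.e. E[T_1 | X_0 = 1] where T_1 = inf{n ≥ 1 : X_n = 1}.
E[T_1 | X_0 = 1] = 1/π_1 = 241/176

For an irreducible recurrent Markov chain with stationary distribution π, E[T_i | X_0 = i] = 1/π_i (Kac's formula). Here π_1 = (11/13)/(5/16 + 11/13) = (11/13)/(241/208) = 176/241, so E[T_1 | X_0 = 1] = 1/π_1 = (5/16 + 11/13)/(11/13) = (241/208)/(11/13) = 241/176.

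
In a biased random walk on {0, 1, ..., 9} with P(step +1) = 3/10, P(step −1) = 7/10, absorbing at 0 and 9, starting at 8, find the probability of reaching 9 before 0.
P(hit 9 before 0) = (1 − (7/3)^8) / (1 − (7/3)^9) = 4318680/10083481

Let u_k denote P(reach 9 before 0 | start at k). Boundary: u_0 = 0, u_9 = 1. Recurrence: u_k = 3/10·u_{k+1} + 7/10·u_{k-1} for 1 ≤ k ≤ 8. Try u_k = A + B·r^k with r = q/p = (7/10)/(3/10) = 7/3. Substitution satisfies the recurrence; boundary conditions give:
  u_k = (1 − r^k) / (1 − r^N) = (1 − (7/3)^8) / (1 − (7/3)^9) = 4318680/10083481.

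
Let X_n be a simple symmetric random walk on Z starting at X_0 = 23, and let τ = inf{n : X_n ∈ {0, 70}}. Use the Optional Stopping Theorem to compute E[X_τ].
E[X_τ] = 23

X_n is a martingale and τ is a bounded-mean stopping time (indeed τ is finite a.s. with bounded expectation since the walk is in a bounded region). By the OST, E[X_τ] = E[X_0] = 23. Equivalently: E[X_τ] = 70 · P(hit 70 first) + 0 · P(hit 0 first) = 70 · (23/70) = 23.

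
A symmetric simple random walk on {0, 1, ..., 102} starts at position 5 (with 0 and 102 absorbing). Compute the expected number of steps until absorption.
E[τ | X_0 = 5] = 485

Let v_k = E[τ | X_0 = k]. Boundary: v_0 = v_102 = 0. Recurrence: v_k = 1 + (v_{k-1} + v_{k+1})/2 for 1 ≤ k ≤ 101. The particular solution to v_k − (v_{k-1} + v_{k+1})/2 = 1 is v_k = −k^2. Adding homogeneous solution A + B k and matching boundaries gives v_k = k (102 − k). Substituting k = 5: v_5 = 5 · 97 = 485.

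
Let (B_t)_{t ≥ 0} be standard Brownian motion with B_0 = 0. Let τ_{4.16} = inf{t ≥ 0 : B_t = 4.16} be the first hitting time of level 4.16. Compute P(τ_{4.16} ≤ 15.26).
P(τ_{4.16} ≤ 15.26) = 2(1 − Φ(4.16/√15.26)) = 2(1 − Φ(1.0649)) ≈ 0.2869

By the reflection principle for standard BM, P(τ_b ≤ t) = 2 · P(B_t ≥ b). Since B_t ~ N(0, t), P(B_t ≥ 4.16) = 1 − Φ(4.16/√t) = 1 − Φ(4.16/√15.26) = 1 − Φ(1.0649) ≈ 0.14346. Doubling: P(τ_{4.16} ≤ 15.26) ≈ 2 · 0.14346 = 0.28692 ≈ 0.2869.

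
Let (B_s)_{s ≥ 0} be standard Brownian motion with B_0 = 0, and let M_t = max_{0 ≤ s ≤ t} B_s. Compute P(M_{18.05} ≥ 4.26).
P(M_{18.05} ≥ 4.26) = 2·P(B_{18.05} ≥ 4.26) = 2(1 − Φ(4.26/√18.05)) ≈ 0.3160

By the reflection principle for Brownian motion, P(M_t ≥ a) = 2 · P(B_t ≥ a) for a ≥ 0. Since B_t ~ N(0, t), P(B_t ≥ 4.26) = 1 − Φ(4.26/√t) = 1 − Φ(4.26/√18.05) = 1 − Φ(1.0027). So
  P(M_{18.05} ≥ 4.26) = 2(1 − Φ(1.0027)) ≈ 0.3160.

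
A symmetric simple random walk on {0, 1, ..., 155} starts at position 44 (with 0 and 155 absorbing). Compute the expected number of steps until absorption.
E[τ | X_0 = 44] = 4884

Let v_k = E[τ | X_0 = k]. Boundary: v_0 = v_155 = 0. Recurrence: v_k = 1 + (v_{k-1} + v_{k+1})/2 for 1 ≤ k ≤ 154. The particular solution to v_k − (v_{k-1} + v_{k+1})/2 = 1 is v_k = −k^2. Adding homogeneous solution A + B k and matching boundaries gives v_k = k (155 − k). Substituting k = 44: v_44 = 44 · 111 = 4884.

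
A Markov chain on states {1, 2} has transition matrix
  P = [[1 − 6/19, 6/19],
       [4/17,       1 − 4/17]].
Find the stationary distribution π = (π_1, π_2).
π_1 = 38/89, π_2 = 51/89

Solve πP = π with π_1 + π_2 = 1. From πP = π: π_1 · (1 − 6/19) + π_2 · 4/17 = π_1 ⇒ π_2 · 4/17 = π_1 · 6/19 ⇒ π_2/π_1 = (6/19)/(4/17) = 51/38. Together with π_1 + π_2 = 1:
  π_1 = (4/17)/(6/19 + 4/17) = (4/17)/(178/323) = 38/89,
  π_2 = (6/19)/(6/19 + 4/17) = (6/19)/(178/323) = 51/89.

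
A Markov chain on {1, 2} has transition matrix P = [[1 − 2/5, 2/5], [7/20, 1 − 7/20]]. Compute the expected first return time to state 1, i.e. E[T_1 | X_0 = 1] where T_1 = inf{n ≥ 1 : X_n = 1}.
E[T_1 | X_0 = 1] = 1/π_1 = 15/7

For an irreducible recurrent Markov chain with stationary distribution π, E[T_i | X_0 = i] = 1/π_i (Kac's formula). Here π_1 = (7/20)/(2/5 + 7/20) = (7/20)/(3/4) = 7/15, so E[T_1 | X_0 = 1] = 1/π_1 = (2/5 + 7/20)/(7/20) = (3/4)/(7/20) = 15/7.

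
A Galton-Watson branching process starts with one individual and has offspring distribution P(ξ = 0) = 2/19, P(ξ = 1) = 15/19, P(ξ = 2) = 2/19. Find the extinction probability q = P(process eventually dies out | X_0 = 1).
q = 1

Mean offspring μ = 0·2/19 + 1·15/19 + 2·2/19 = 1 ≤ 1. For μ ≤ 1 with offspring not concentrated at 1, the Galton-Watson process goes extinct almost surely, so q = 1.
(Algebraic check: The pgf is f(s) = 2/19 + 15/19·s + 2/19·s². The extinction probability q is the smallest fixed point of f in [0, 1]. Setting s = f(s):
  2/19·s² + (15/19 − 1)·s + 2/19 = 0
  2/19·s² − (2/19 + 2/19)·s + 2/19 = 0
which factors as (s − 1)·(2/19·s − 2/19) = 0, giving roots s = 1 and s = (2/19)/(2/19) = 1. Since 1 ≥ 1, the smallest root in [0, 1] is s = 1.)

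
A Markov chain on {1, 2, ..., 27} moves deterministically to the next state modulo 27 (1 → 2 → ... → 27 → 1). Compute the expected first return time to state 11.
E[T_11 | X_0 = 11] = 27

The chain cycles deterministically, so starting at state 11 it returns in exactly 27 steps. Equivalently, the stationary distribution is uniform π_j = 1/27 for every state j, so by Kac's formula E[T_11] = 1/π_11 = 27.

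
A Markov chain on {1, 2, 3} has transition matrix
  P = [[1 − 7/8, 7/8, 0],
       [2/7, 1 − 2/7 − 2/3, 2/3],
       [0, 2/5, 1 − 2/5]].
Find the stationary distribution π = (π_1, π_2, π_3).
π = (6/55, 147/440, 49/88)

This is a birth-death chain on three states, which satisfies detailed balance: π_1 · P_{12} = π_2 · P_{21} and π_2 · P_{23} = π_3 · P_{32}.
From π_1 · 7/8 = π_2 · 2/7: π_2/π_1 = (7/8)/(2/7) = 49/16.
From π_2 · 2/3 = π_3 · 2/5: π_3/π_2 = (2/3)/(2/5) = 5/3.
Take π_1 proportional to 1; then unnormalized π = (1, 49/16, 245/48). Normalize by dividing by the sum 55/6:
  π = (6/55, 147/440, 49/88).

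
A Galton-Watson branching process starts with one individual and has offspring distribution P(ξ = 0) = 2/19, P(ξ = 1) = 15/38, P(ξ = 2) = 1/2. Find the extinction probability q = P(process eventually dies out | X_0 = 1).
q = 4/19

The pgf is f(s) = 2/19 + 15/38·s + 1/2·s². The extinction probability q is the smallest fixed point of f in [0, 1]. Setting s = f(s):
  1/2·s² + (15/38 − 1)·s + 2/19 = 0
  1/2·s² − (2/19 + 1/2)·s + 2/19 = 0
which factors as (s − 1)·(1/2·s − 2/19) = 0, giving roots s = 1 and s = (2/19)/(1/2) = 4/19.
Mean offspring μ = 15/38 + 2·1/2 = 53/38 > 1 (supercritical), so q < 1. The extinction probability is the smaller root: q = (2/19)/(1/2) = 4/19.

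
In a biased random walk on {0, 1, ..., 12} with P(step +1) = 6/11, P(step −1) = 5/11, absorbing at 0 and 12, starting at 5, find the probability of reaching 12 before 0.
P(hit 12 before 0) = (1 − (5/6)^5) / (1 − (5/6)^12) = 1301982336/1932641711

Let u_k denote P(reach 12 before 0 | start at k). Boundary: u_0 = 0, u_12 = 1. Recurrence: u_k = 6/11·u_{k+1} + 5/11·u_{k-1} for 1 ≤ k ≤ 11. Try u_k = A + B·r^k with r = q/p = (5/11)/(6/11) = 5/6. Substitution satisfies the recurrence; boundary conditions give:
  u_k = (1 − r^k) / (1 − r^N) = (1 − (5/6)^5) / (1 − (5/6)^12) = 1301982336/1932641711.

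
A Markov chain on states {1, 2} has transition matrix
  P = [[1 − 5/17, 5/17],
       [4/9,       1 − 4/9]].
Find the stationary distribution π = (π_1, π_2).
π_1 = 68/113, π_2 = 45/113

Solve πP = π with π_1 + π_2 = 1. From πP = π: π_1 · (1 − 5/17) + π_2 · 4/9 = π_1 ⇒ π_2 · 4/9 = π_1 · 5/17 ⇒ π_2/π_1 = (5/17)/(4/9) = 45/68. Together with π_1 + π_2 = 1:
  π_1 = (4/9)/(5/17 + 4/9) = (4/9)/(113/153) = 68/113,
  π_2 = (5/17)/(5/17 + 4/9) = (5/17)/(113/153) = 45/113.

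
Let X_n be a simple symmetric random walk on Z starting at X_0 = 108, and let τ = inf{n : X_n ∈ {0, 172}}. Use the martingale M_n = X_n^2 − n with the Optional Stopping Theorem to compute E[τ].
E[τ] = 6912

M_n = X_n^2 − n is a martingale (since E[X_{n+1}^2 | F_n] = X_n^2 + 1). By OST (τ has finite mean in a bounded region), E[M_τ] = E[M_0] = X_0^2 − 0 = 108^2 = 11664. Also E[M_τ] = E[X_τ^2] − E[τ]. The walk exits at 0 or 172, with P(hit 172 first) = 108/172, so E[X_τ^2] = 172^2 · 108/172 + 0 = 18576. Thus E[τ] = E[X_τ^2] − E[M_τ] = 18576 − 11664 = 6912 = 108(172 − 108) = 6912.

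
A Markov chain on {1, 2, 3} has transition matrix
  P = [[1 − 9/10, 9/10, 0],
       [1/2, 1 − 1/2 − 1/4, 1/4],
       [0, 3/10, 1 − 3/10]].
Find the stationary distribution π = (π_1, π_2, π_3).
π = (10/43, 18/43, 15/43)

This is a birth-death chain on three states, which satisfies detailed balance: π_1 · P_{12} = π_2 · P_{21} and π_2 · P_{23} = π_3 · P_{32}.
From π_1 · 9/10 = π_2 · 1/2: π_2/π_1 = (9/10)/(1/2) = 9/5.
From π_2 · 1/4 = π_3 · 3/10: π_3/π_2 = (1/4)/(3/10) = 5/6.
Take π_1 proportional to 1; then unnormalized π = (1, 9/5, 3/2). Normalize by dividing by the sum 43/10:
  π = (10/43, 18/43, 15/43).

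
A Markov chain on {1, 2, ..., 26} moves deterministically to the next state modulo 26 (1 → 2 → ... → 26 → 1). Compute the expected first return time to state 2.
E[T_2 | X_0 = 2] = 26

The chain cycles deterministically, so starting at state 2 it returns in exactly 26 steps. Equivalently, the stationary distribution is uniform π_j = 1/26 for every state j, so by Kac's formula E[T_2] = 1/π_2 = 26.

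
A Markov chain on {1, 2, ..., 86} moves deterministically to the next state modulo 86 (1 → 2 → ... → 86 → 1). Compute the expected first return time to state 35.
E[T_35 | X_0 = 35] = 86

The chain cycles deterministically, so starting at state 35 it returns in exactly 86 steps. Equivalently, the stationary distribution is uniform π_j = 1/86 for every state j, so by Kac's formula E[T_35] = 1/π_35 = 86.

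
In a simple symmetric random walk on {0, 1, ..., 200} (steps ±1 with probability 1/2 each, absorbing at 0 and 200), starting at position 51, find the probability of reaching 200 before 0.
P(hit 200 before 0) = 51/200

Let u_k = P(hit 200 before 0 | start at k). Then u_0 = 0, u_200 = 1, and u_k = u_{k-1}/2 + u_{k+1}/2 for 1 ≤ k ≤ 199. This harmonic recurrence is solved by u_k = k/200, giving u_51 = 51/200.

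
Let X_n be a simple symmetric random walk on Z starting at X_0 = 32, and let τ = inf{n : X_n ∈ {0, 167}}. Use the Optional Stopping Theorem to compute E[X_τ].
E[X_τ] = 32

X_n is a martingale and τ is a bounded-mean stopping time (indeed τ is finite a.s. with bounded expectation since the walk is in a bounded region). By the OST, E[X_τ] = E[X_0] = 32. Equivalently: E[X_τ] = 167 · P(hit 167 first) + 0 · P(hit 0 first) = 167 · (32/167) = 32.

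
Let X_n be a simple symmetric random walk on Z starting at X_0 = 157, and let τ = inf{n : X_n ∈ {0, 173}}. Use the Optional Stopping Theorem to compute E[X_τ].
E[X_τ] = 157

X_n is a martingale and τ is a bounded-mean stopping time (indeed τ is finite a.s. with bounded expectation since the walk is in a bounded region). By the OST, E[X_τ] = E[X_0] = 157. Equivalently: E[X_τ] = 173 · P(hit 173 first) + 0 · P(hit 0 first) = 173 · (157/173) = 157.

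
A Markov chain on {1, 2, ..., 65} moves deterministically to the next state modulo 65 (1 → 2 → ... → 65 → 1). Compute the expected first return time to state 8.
E[T_8 | X_0 = 8] = 65

The chain cycles deterministically, so starting at state 8 it returns in exactly 65 steps. Equivalently, the stationary distribution is uniform π_j = 1/65 for every state j, so by Kac's formula E[T_8] = 1/π_8 = 65.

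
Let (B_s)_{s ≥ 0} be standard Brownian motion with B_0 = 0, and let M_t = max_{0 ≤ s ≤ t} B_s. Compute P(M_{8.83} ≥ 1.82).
P(M_{8.83} ≥ 1.82) = 2·P(B_{8.83} ≥ 1.82) = 2(1 − Φ(1.82/√8.83)) ≈ 0.5402

By the reflection principle for Brownian motion, P(M_t ≥ a) = 2 · P(B_t ≥ a) for a ≥ 0. Since B_t ~ N(0, t), P(B_t ≥ 1.82) = 1 − Φ(1.82/√t) = 1 − Φ(1.82/√8.83) = 1 − Φ(0.6125). So
  P(M_{8.83} ≥ 1.82) = 2(1 − Φ(0.6125)) ≈ 0.5402.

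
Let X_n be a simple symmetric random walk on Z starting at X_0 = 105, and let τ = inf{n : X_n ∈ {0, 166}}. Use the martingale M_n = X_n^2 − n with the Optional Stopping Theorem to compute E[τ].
E[τ] = 6405

M_n = X_n^2 − n is a martingale (since E[X_{n+1}^2 | F_n] = X_n^2 + 1). By OST (τ has finite mean in a bounded region), E[M_τ] = E[M_0] = X_0^2 − 0 = 105^2 = 11025. Also E[M_τ] = E[X_τ^2] − E[τ]. The walk exits at 0 or 166, with P(hit 166 first) = 105/166, so E[X_τ^2] = 166^2 · 105/166 + 0 = 17430. Thus E[τ] = E[X_τ^2] − E[M_τ] = 17430 − 11025 = 6405 = 105(166 − 105) = 6405.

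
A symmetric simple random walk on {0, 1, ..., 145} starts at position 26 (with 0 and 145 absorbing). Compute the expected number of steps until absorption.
E[τ | X_0 = 26] = 3094

Let v_k = E[τ | X_0 = k]. Boundary: v_0 = v_145 = 0. Recurrence: v_k = 1 + (v_{k-1} + v_{k+1})/2 for 1 ≤ k ≤ 144. The particular solution to v_k − (v_{k-1} + v_{k+1})/2 = 1 is v_k = −k^2. Adding homogeneous solution A + B k and matching boundaries gives v_k = k (145 − k). Substituting k = 26: v_26 = 26 · 119 = 3094.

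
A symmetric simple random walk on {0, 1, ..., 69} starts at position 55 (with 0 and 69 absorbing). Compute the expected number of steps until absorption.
E[τ | X_0 = 55] = 770

Let v_k = E[τ | X_0 = k]. Boundary: v_0 = v_69 = 0. Recurrence: v_k = 1 + (v_{k-1} + v_{k+1})/2 for 1 ≤ k ≤ 68. The particular solution to v_k − (v_{k-1} + v_{k+1})/2 = 1 is v_k = −k^2. Adding homogeneous solution A + B k and matching boundaries gives v_k = k (69 − k). Substituting k = 55: v_55 = 55 · 14 = 770.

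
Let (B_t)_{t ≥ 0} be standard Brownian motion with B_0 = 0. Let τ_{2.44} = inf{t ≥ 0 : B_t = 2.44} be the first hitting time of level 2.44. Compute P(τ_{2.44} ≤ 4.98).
P(τ_{2.44} ≤ 4.98) = 2(1 − Φ(2.44/√4.98)) = 2(1 − Φ(1.0934)) ≈ 0.2742

By the reflection principle for standard BM, P(τ_b ≤ t) = 2 · P(B_t ≥ b). Since B_t ~ N(0, t), P(B_t ≥ 2.44) = 1 − Φ(2.44/√t) = 1 − Φ(2.44/√4.98) = 1 − Φ(1.0934) ≈ 0.13711. Doubling: P(τ_{2.44} ≤ 4.98) ≈ 2 · 0.13711 = 0.27422 ≈ 0.2742.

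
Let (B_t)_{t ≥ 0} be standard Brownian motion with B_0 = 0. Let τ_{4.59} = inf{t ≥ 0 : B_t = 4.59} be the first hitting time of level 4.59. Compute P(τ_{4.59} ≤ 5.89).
P(τ_{4.59} ≤ 5.89) = 2(1 − Φ(4.59/√5.89)) = 2(1 − Φ(1.8913)) ≈ 0.0586

By the reflection principle for standard BM, P(τ_b ≤ t) = 2 · P(B_t ≥ b). Since B_t ~ N(0, t), P(B_t ≥ 4.59) = 1 − Φ(4.59/√t) = 1 − Φ(4.59/√5.89) = 1 − Φ(1.8913) ≈ 0.02929. Doubling: P(τ_{4.59} ≤ 5.89) ≈ 2 · 0.02929 = 0.05858 ≈ 0.0586.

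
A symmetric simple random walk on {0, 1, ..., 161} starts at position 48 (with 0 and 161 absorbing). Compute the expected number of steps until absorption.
E[τ | X_0 = 48] = 5424

Let v_k = E[τ | X_0 = k]. Boundary: v_0 = v_161 = 0. Recurrence: v_k = 1 + (v_{k-1} + v_{k+1})/2 for 1 ≤ k ≤ 160. The particular solution to v_k − (v_{k-1} + v_{k+1})/2 = 1 is v_k = −k^2. Adding homogeneous solution A + B k and matching boundaries gives v_k = k (161 − k). Substituting k = 48: v_48 = 48 · 113 = 5424.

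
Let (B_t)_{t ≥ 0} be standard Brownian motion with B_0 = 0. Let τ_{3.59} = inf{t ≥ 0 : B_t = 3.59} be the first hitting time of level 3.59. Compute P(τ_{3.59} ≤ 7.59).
P(τ_{3.59} ≤ 7.59) = 2(1 − Φ(3.59/√7.59)) = 2(1 − Φ(1.3031)) ≈ 0.1925

By the reflection principle for standard BM, P(τ_b ≤ t) = 2 · P(B_t ≥ b). Since B_t ~ N(0, t), P(B_t ≥ 3.59) = 1 − Φ(3.59/√t) = 1 − Φ(3.59/√7.59) = 1 − Φ(1.3031) ≈ 0.09627. Doubling: P(τ_{3.59} ≤ 7.59) ≈ 2 · 0.09627 = 0.19254 ≈ 0.1925.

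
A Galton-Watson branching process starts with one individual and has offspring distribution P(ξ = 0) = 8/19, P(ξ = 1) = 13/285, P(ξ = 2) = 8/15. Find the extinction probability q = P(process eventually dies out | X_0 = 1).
q = 15/19

The pgf is f(s) = 8/19 + 13/285·s + 8/15·s². The extinction probability q is the smallest fixed point of f in [0, 1]. Setting s = f(s):
  8/15·s² + (13/285 − 1)·s + 8/19 = 0
  8/15·s² − (8/19 + 8/15)·s + 8/19 = 0
which factors as (s − 1)·(8/15·s − 8/19) = 0, giving roots s = 1 and s = (8/19)/(8/15) = 15/19.
Mean offspring μ = 13/285 + 2·8/15 = 317/285 > 1 (supercritical), so q < 1. The extinction probability is the smaller root: q = (8/19)/(8/15) = 15/19.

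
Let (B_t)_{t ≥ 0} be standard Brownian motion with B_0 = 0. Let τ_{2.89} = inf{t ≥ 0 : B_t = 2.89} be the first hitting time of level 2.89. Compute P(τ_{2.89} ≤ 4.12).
P(τ_{2.89} ≤ 4.12) = 2(1 − Φ(2.89/√4.12)) = 2(1 − Φ(1.4238)) ≈ 0.1545

By the reflection principle for standard BM, P(τ_b ≤ t) = 2 · P(B_t ≥ b). Since B_t ~ N(0, t), P(B_t ≥ 2.89) = 1 − Φ(2.89/√t) = 1 − Φ(2.89/√4.12) = 1 − Φ(1.4238) ≈ 0.07725. Doubling: P(τ_{2.89} ≤ 4.12) ≈ 2 · 0.07725 = 0.15450 ≈ 0.1545.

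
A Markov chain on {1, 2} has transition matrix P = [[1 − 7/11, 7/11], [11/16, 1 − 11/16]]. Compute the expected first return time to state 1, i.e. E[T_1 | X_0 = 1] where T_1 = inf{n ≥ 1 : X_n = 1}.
E[T_1 | X_0 = 1] = 1/π_1 = 233/121

For an irreducible recurrent Markov chain with stationary distribution π, E[T_i | X_0 = i] = 1/π_i (Kac's formula). Here π_1 = (11/16)/(7/11 + 11/16) = (11/16)/(233/176) = 121/233, so E[T_1 | X_0 = 1] = 1/π_1 = (7/11 + 11/16)/(11/16) = (233/176)/(11/16) = 233/121.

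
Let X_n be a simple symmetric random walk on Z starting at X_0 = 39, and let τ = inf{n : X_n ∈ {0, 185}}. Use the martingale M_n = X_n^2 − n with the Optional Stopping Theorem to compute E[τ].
E[τ] = 5694

M_n = X_n^2 − n is a martingale (since E[X_{n+1}^2 | F_n] = X_n^2 + 1). By OST (τ has finite mean in a bounded region), E[M_τ] = E[M_0] = X_0^2 − 0 = 39^2 = 1521. Also E[M_τ] = E[X_τ^2] − E[τ]. The walk exits at 0 or 185, with P(hit 185 first) = 39/185, so E[X_τ^2] = 185^2 · 39/185 + 0 = 7215. Thus E[τ] = E[X_τ^2] − E[M_τ] = 7215 − 1521 = 5694 = 39(185 − 39) = 5694.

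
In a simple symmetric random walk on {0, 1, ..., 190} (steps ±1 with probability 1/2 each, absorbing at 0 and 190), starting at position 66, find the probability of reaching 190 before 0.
P(hit 190 before 0) = 66/190 = 33/95

Let u_k = P(hit 190 before 0 | start at k). Then u_0 = 0, u_190 = 1, and u_k = u_{k-1}/2 + u_{k+1}/2 for 1 ≤ k ≤ 189. This harmonic recurrence is solved by u_k = k/190, giving u_66 = 66/190 = 33/95.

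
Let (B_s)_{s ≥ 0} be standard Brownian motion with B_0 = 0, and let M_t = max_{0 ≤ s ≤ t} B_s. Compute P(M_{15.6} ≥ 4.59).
P(M_{15.6} ≥ 4.59) = 2·P(B_{15.6} ≥ 4.59) = 2(1 − Φ(4.59/√15.6)) ≈ 0.2452

By the reflection principle for Brownian motion, P(M_t ≥ a) = 2 · P(B_t ≥ a) for a ≥ 0. Since B_t ~ N(0, t), P(B_t ≥ 4.59) = 1 − Φ(4.59/√t) = 1 − Φ(4.59/√15.6) = 1 − Φ(1.1621). So
  P(M_{15.6} ≥ 4.59) = 2(1 − Φ(1.1621)) ≈ 0.2452.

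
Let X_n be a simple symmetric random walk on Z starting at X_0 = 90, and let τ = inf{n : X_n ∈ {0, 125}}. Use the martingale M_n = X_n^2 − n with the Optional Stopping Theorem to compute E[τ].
E[τ] = 3150

M_n = X_n^2 − n is a martingale (since E[X_{n+1}^2 | F_n] = X_n^2 + 1). By OST (τ has finite mean in a bounded region), E[M_τ] = E[M_0] = X_0^2 − 0 = 90^2 = 8100. Also E[M_τ] = E[X_τ^2] − E[τ]. The walk exits at 0 or 125, with P(hit 125 first) = 90/125, so E[X_τ^2] = 125^2 · 90/125 + 0 = 11250. Thus E[τ] = E[X_τ^2] − E[M_τ] = 11250 − 8100 = 3150 = 90(125 − 90) = 3150.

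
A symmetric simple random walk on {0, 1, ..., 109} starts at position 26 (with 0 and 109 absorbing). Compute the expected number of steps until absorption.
E[τ | X_0 = 26] = 2158

Let v_k = E[τ | X_0 = k]. Boundary: v_0 = v_109 = 0. Recurrence: v_k = 1 + (v_{k-1} + v_{k+1})/2 for 1 ≤ k ≤ 108. The particular solution to v_k − (v_{k-1} + v_{k+1})/2 = 1 is v_k = −k^2. Adding homogeneous solution A + B k and matching boundaries gives v_k = k (109 − k). Substituting k = 26: v_26 = 26 · 83 = 2158.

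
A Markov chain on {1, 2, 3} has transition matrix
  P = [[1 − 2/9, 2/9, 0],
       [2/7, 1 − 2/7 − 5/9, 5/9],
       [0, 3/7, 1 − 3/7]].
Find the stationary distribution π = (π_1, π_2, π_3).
π = (243/677, 189/677, 245/677)

This is a birth-death chain on three states, which satisfies detailed balance: π_1 · P_{12} = π_2 · P_{21} and π_2 · P_{23} = π_3 · P_{32}.
From π_1 · 2/9 = π_2 · 2/7: π_2/π_1 = (2/9)/(2/7) = 7/9.
From π_2 · 5/9 = π_3 · 3/7: π_3/π_2 = (5/9)/(3/7) = 35/27.
Take π_1 proportional to 1; then unnormalized π = (1, 7/9, 245/243). Normalize by dividing by the sum 677/243:
  π = (243/677, 189/677, 245/677).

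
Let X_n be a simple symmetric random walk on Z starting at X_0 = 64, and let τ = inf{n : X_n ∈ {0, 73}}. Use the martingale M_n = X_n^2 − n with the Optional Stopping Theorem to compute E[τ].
E[τ] = 576

M_n = X_n^2 − n is a martingale (since E[X_{n+1}^2 | F_n] = X_n^2 + 1). By OST (τ has finite mean in a bounded region), E[M_τ] = E[M_0] = X_0^2 − 0 = 64^2 = 4096. Also E[M_τ] = E[X_τ^2] − E[τ]. The walk exits at 0 or 73, with P(hit 73 first) = 64/73, so E[X_τ^2] = 73^2 · 64/73 + 0 = 4672. Thus E[τ] = E[X_τ^2] − E[M_τ] = 4672 − 4096 = 576 = 64(73 − 64) = 576.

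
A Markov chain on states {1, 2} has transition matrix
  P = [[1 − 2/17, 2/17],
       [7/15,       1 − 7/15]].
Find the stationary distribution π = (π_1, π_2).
π_1 = 119/149, π_2 = 30/149

Solve πP = π with π_1 + π_2 = 1. From πP = π: π_1 · (1 − 2/17) + π_2 · 7/15 = π_1 ⇒ π_2 · 7/15 = π_1 · 2/17 ⇒ π_2/π_1 = (2/17)/(7/15) = 30/119. Together with π_1 + π_2 = 1:
  π_1 = (7/15)/(2/17 + 7/15) = (7/15)/(149/255) = 119/149,
  π_2 = (2/17)/(2/17 + 7/15) = (2/17)/(149/255) = 30/149.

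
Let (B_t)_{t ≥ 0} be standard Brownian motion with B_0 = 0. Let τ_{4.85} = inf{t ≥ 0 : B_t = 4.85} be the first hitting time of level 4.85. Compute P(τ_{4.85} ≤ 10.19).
P(τ_{4.85} ≤ 10.19) = 2(1 − Φ(4.85/√10.19)) = 2(1 − Φ(1.5193)) ≈ 0.1287

By the reflection principle for standard BM, P(τ_b ≤ t) = 2 · P(B_t ≥ b). Since B_t ~ N(0, t), P(B_t ≥ 4.85) = 1 − Φ(4.85/√t) = 1 − Φ(4.85/√10.19) = 1 − Φ(1.5193) ≈ 0.06434. Doubling: P(τ_{4.85} ≤ 10.19) ≈ 2 · 0.06434 = 0.12868 ≈ 0.1287.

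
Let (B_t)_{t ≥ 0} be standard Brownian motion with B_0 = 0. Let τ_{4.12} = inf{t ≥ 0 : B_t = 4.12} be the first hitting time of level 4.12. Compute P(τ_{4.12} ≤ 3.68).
P(τ_{4.12} ≤ 3.68) = 2(1 − Φ(4.12/√3.68)) = 2(1 − Φ(2.1477)) ≈ 0.0317

By the reflection principle for standard BM, P(τ_b ≤ t) = 2 · P(B_t ≥ b). Since B_t ~ N(0, t), P(B_t ≥ 4.12) = 1 − Φ(4.12/√t) = 1 − Φ(4.12/√3.68) = 1 − Φ(2.1477) ≈ 0.01587. Doubling: P(τ_{4.12} ≤ 3.68) ≈ 2 · 0.01587 = 0.03174 ≈ 0.0317.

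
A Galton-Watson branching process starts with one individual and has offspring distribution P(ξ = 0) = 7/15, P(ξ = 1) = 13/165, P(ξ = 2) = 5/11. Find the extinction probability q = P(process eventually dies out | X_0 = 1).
q = 1

Mean offspring μ = 0·7/15 + 1·13/165 + 2·5/11 = 163/165 ≤ 1. For μ ≤ 1 with offspring not concentrated at 1, the Galton-Watson process goes extinct almost surely, so q = 1.
(Algebraic check: The pgf is f(s) = 7/15 + 13/165·s + 5/11·s². The extinction probability q is the smallest fixed point of f in [0, 1]. Setting s = f(s):
  5/11·s² + (13/165 − 1)·s + 7/15 = 0
  5/11·s² − (7/15 + 5/11)·s + 7/15 = 0
which factors as (s − 1)·(5/11·s − 7/15) = 0, giving roots s = 1 and s = (7/15)/(5/11) = 77/75. Since 77/75 ≥ 1, the smallest root in [0, 1] is s = 1.)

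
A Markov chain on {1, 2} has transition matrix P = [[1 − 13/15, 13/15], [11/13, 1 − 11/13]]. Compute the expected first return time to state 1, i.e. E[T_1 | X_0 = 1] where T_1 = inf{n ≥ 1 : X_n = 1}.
E[T_1 | X_0 = 1] = 1/π_1 = 334/165

For an irreducible recurrent Markov chain with stationary distribution π, E[T_i | X_0 = i] = 1/π_i (Kac's formula). Here π_1 = (11/13)/(13/15 + 11/13) = (11/13)/(334/195) = 165/334, so E[T_1 | X_0 = 1] = 1/π_1 = (13/15 + 11/13)/(11/13) = (334/195)/(11/13) = 334/165.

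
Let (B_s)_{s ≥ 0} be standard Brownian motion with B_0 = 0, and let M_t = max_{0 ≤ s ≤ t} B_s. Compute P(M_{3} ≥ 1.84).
P(M_{3} ≥ 1.84) = 2·P(B_{3} ≥ 1.84) = 2(1 − Φ(1.84/√3)) ≈ 0.2881

By the reflection principle for Brownian motion, P(M_t ≥ a) = 2 · P(B_t ≥ a) for a ≥ 0. Since B_t ~ N(0, t), P(B_t ≥ 1.84) = 1 − Φ(1.84/√t) = 1 − Φ(1.84/√3) = 1 − Φ(1.0623). So
  P(M_{3} ≥ 1.84) = 2(1 − Φ(1.0623)) ≈ 0.2881.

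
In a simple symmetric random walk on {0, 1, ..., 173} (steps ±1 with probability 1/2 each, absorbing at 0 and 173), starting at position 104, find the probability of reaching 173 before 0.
P(hit 173 before 0) = 104/173

Let u_k = P(hit 173 before 0 | start at k). Then u_0 = 0, u_173 = 1, and u_k = u_{k-1}/2 + u_{k+1}/2 for 1 ≤ k ≤ 172. This harmonic recurrence is solved by u_k = k/173, giving u_104 = 104/173.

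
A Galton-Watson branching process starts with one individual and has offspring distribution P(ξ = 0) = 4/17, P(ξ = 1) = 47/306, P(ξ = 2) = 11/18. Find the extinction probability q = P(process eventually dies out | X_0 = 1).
q = 72/187

The pgf is f(s) = 4/17 + 47/306·s + 11/18·s². The extinction probability q is the smallest fixed point of f in [0, 1]. Setting s = f(s):
  11/18·s² + (47/306 − 1)·s + 4/17 = 0
  11/18·s² − (4/17 + 11/18)·s + 4/17 = 0
which factors as (s − 1)·(11/18·s − 4/17) = 0, giving roots s = 1 and s = (4/17)/(11/18) = 72/187.
Mean offspring μ = 47/306 + 2·11/18 = 421/306 > 1 (supercritical), so q < 1. The extinction probability is the smaller root: q = (4/17)/(11/18) = 72/187.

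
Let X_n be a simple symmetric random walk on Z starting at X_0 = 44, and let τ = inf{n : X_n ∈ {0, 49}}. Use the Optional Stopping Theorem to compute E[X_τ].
E[X_τ] = 44

X_n is a martingale and τ is a bounded-mean stopping time (indeed τ is finite a.s. with bounded expectation since the walk is in a bounded region). By the OST, E[X_τ] = E[X_0] = 44. Equivalently: E[X_τ] = 49 · P(hit 49 first) + 0 · P(hit 0 first) = 49 · (44/49) = 44.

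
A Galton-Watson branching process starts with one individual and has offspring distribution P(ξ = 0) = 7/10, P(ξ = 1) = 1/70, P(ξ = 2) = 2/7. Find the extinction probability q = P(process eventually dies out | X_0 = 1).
q = 1

Mean offspring μ = 0·7/10 + 1·1/70 + 2·2/7 = 41/70 ≤ 1. For μ ≤ 1 with offspring not concentrated at 1, the Galton-Watson process goes extinct almost surely, so q = 1.
(Algebraic check: The pgf is f(s) = 7/10 + 1/70·s + 2/7·s². The extinction probability q is the smallest fixed point of f in [0, 1]. Setting s = f(s):
  2/7·s² + (1/70 − 1)·s + 7/10 = 0
  2/7·s² − (7/10 + 2/7)·s + 7/10 = 0
which factors as (s − 1)·(2/7·s − 7/10) = 0, giving roots s = 1 and s = (7/10)/(2/7) = 49/20. Since 49/20 ≥ 1, the smallest root in [0, 1] is s = 1.)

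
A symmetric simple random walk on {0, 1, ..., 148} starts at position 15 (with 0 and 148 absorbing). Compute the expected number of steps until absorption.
E[τ | X_0 = 15] = 1995

Let v_k = E[τ | X_0 = k]. Boundary: v_0 = v_148 = 0. Recurrence: v_k = 1 + (v_{k-1} + v_{k+1})/2 for 1 ≤ k ≤ 147. The particular solution to v_k − (v_{k-1} + v_{k+1})/2 = 1 is v_k = −k^2. Adding homogeneous solution A + B k and matching boundaries gives v_k = k (148 − k). Substituting k = 15: v_15 = 15 · 133 = 1995.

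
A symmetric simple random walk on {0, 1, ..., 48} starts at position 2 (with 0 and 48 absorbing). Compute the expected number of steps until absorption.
E[τ | X_0 = 2] = 92

Let v_k = E[τ | X_0 = k]. Boundary: v_0 = v_48 = 0. Recurrence: v_k = 1 + (v_{k-1} + v_{k+1})/2 for 1 ≤ k ≤ 47. The particular solution to v_k − (v_{k-1} + v_{k+1})/2 = 1 is v_k = −k^2. Adding homogeneous solution A + B k and matching boundaries gives v_k = k (48 − k). Substituting k = 2: v_2 = 2 · 46 = 92.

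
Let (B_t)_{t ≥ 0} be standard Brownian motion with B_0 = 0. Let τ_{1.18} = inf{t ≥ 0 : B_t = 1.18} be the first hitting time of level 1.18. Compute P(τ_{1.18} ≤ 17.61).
P(τ_{1.18} ≤ 17.61) = 2(1 − Φ(1.18/√17.61)) = 2(1 − Φ(0.2812)) ≈ 0.7786

By the reflection principle for standard BM, P(τ_b ≤ t) = 2 · P(B_t ≥ b). Since B_t ~ N(0, t), P(B_t ≥ 1.18) = 1 − Φ(1.18/√t) = 1 − Φ(1.18/√17.61) = 1 − Φ(0.2812) ≈ 0.38928. Doubling: P(τ_{1.18} ≤ 17.61) ≈ 2 · 0.38928 = 0.77856 ≈ 0.7786.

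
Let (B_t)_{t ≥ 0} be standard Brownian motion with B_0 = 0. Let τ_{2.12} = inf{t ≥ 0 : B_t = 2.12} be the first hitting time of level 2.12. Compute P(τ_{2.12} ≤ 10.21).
P(τ_{2.12} ≤ 10.21) = 2(1 − Φ(2.12/√10.21)) = 2(1 − Φ(0.6635)) ≈ 0.5070

By the reflection principle for standard BM, P(τ_b ≤ t) = 2 · P(B_t ≥ b). Since B_t ~ N(0, t), P(B_t ≥ 2.12) = 1 − Φ(2.12/√t) = 1 − Φ(2.12/√10.21) = 1 − Φ(0.6635) ≈ 0.25351. Doubling: P(τ_{2.12} ≤ 10.21) ≈ 2 · 0.25351 = 0.50702 ≈ 0.5070.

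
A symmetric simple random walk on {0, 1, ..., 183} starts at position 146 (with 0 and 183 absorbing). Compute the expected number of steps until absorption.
E[τ | X_0 = 146] = 5402

Let v_k = E[τ | X_0 = k]. Boundary: v_0 = v_183 = 0. Recurrence: v_k = 1 + (v_{k-1} + v_{k+1})/2 for 1 ≤ k ≤ 182. The particular solution to v_k − (v_{k-1} + v_{k+1})/2 = 1 is v_k = −k^2. Adding homogeneous solution A + B k and matching boundaries gives v_k = k (183 − k). Substituting k = 146: v_146 = 146 · 37 = 5402.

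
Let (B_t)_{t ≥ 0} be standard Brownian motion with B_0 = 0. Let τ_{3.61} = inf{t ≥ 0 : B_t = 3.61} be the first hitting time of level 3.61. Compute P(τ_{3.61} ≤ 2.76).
P(τ_{3.61} ≤ 2.76) = 2(1 − Φ(3.61/√2.76)) = 2(1 − Φ(2.1730)) ≈ 0.0298

By the reflection principle for standard BM, P(τ_b ≤ t) = 2 · P(B_t ≥ b). Since B_t ~ N(0, t), P(B_t ≥ 3.61) = 1 − Φ(3.61/√t) = 1 − Φ(3.61/√2.76) = 1 − Φ(2.1730) ≈ 0.01489. Doubling: P(τ_{3.61} ≤ 2.76) ≈ 2 · 0.01489 = 0.02978 ≈ 0.0298.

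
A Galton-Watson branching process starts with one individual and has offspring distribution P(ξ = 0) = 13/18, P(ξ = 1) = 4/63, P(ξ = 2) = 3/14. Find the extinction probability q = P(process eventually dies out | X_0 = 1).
q = 1

Mean offspring μ = 0·13/18 + 1·4/63 + 2·3/14 = 31/63 ≤ 1. For μ ≤ 1 with offspring not concentrated at 1, the Galton-Watson process goes extinct almost surely, so q = 1.
(Algebraic check: The pgf is f(s) = 13/18 + 4/63·s + 3/14·s². The extinction probability q is the smallest fixed point of f in [0, 1]. Setting s = f(s):
  3/14·s² + (4/63 − 1)·s + 13/18 = 0
  3/14·s² − (13/18 + 3/14)·s + 13/18 = 0
which factors as (s − 1)·(3/14·s − 13/18) = 0, giving roots s = 1 and s = (13/18)/(3/14) = 91/27. Since 91/27 ≥ 1, the smallest root in [0, 1] is s = 1.)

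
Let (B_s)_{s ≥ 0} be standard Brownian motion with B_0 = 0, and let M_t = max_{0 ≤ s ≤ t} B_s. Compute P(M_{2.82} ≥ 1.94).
P(M_{2.82} ≥ 1.94) = 2·P(B_{2.82} ≥ 1.94) = 2(1 − Φ(1.94/√2.82)) ≈ 0.2480

By the reflection principle for Brownian motion, P(M_t ≥ a) = 2 · P(B_t ≥ a) for a ≥ 0. Since B_t ~ N(0, t), P(B_t ≥ 1.94) = 1 − Φ(1.94/√t) = 1 − Φ(1.94/√2.82) = 1 − Φ(1.1553). So
  P(M_{2.82} ≥ 1.94) = 2(1 − Φ(1.1553)) ≈ 0.2480.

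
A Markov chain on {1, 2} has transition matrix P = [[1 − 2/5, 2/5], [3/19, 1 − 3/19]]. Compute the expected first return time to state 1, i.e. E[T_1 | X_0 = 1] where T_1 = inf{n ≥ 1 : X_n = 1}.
E[T_1 | X_0 = 1] = 1/π_1 = 53/15

For an irreducible recurrent Markov chain with stationary distribution π, E[T_i | X_0 = i] = 1/π_i (Kac's formula). Here π_1 = (3/19)/(2/5 + 3/19) = (3/19)/(53/95) = 15/53, so E[T_1 | X_0 = 1] = 1/π_1 = (2/5 + 3/19)/(3/19) = (53/95)/(3/19) = 53/15.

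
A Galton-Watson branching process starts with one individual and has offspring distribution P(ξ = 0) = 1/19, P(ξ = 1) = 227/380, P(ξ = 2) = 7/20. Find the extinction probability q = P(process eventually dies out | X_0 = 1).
q = 20/133

The pgf is f(s) = 1/19 + 227/380·s + 7/20·s². The extinction probability q is the smallest fixed point of f in [0, 1]. Setting s = f(s):
  7/20·s² + (227/380 − 1)·s + 1/19 = 0
  7/20·s² − (1/19 + 7/20)·s + 1/19 = 0
which factors as (s − 1)·(7/20·s − 1/19) = 0, giving roots s = 1 and s = (1/19)/(7/20) = 20/133.
Mean offspring μ = 227/380 + 2·7/20 = 493/380 > 1 (supercritical), so q < 1. The extinction probability is the smaller root: q = (1/19)/(7/20) = 20/133.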